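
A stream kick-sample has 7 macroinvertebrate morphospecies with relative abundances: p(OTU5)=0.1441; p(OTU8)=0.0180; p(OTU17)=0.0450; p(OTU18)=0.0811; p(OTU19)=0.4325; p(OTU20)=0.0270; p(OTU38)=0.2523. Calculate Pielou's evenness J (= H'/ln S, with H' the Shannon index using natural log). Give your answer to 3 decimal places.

0.772

H' = −Σ pᵢ ln pᵢ = −((-0.27916) + (-0.07231) + (-0.13955) + (-0.20373) + (-0.36251) + (-0.09752) + (-0.34745)) = 1.50223 (working shown to 5 dp, full precision carried).
With S = 7 species, ln S = 1.94591, so J = 1.50223/1.94591 = 0.77199, i.e. 0.772 to 3 decimal places.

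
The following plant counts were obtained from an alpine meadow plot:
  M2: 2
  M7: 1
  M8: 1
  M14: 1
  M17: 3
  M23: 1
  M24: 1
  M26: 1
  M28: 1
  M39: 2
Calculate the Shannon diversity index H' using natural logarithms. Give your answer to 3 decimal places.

2.206

Total N = 2+1+1+1+3+1+1+1+1+2 = 14, so the proportions are 0.14286, 0.07143, 0.07143, 0.07143, 0.21429, 0.07143, 0.07143, 0.07143, 0.07143, 0.14286 (working shown to 5 dp, full precision carried).
Each pᵢ ln pᵢ term: 0.14286×(-1.94591)=-0.27799, 0.07143×(-2.63906)=-0.18850, 0.07143×(-2.63906)=-0.18850, 0.07143×(-2.63906)=-0.18850, 0.21429×(-1.54045)=-0.33010, 0.07143×(-2.63906)=-0.18850, 0.07143×(-2.63906)=-0.18850, 0.07143×(-2.63906)=-0.18850, 0.07143×(-2.63906)=-0.18850, 0.14286×(-1.94591)=-0.27799.
Sum = -2.20560, so H' = 2.206.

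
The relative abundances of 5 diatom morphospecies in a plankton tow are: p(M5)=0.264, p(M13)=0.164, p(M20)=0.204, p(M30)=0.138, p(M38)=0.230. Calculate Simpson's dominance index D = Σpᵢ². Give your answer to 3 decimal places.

0.210

D = 0.264² + 0.164² + 0.204² + 0.138² + 0.23² = 0.06970 + 0.02690 + 0.04162 + 0.01904 + 0.05290 = 0.21015 (working shown to 5 dp, full precision carried).
To 3 decimal places, D = 0.210.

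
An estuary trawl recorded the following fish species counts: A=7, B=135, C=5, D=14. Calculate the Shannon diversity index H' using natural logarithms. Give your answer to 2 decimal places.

Total N = 7+135+5+14 = 161, so the proportions are 0.0435, 0.8385, 0.0311, 0.087 (working shown to 4 dp, full precision carried).
Each pᵢ ln pᵢ term: 0.0435×(-3.1355)=-0.1363, 0.8385×(-0.1761)=-0.1477, 0.0311×(-3.4720)=-0.1078, 0.087×(-2.4423)=-0.2124.
Sum = -0.6042, so H' = 0.60.

0.60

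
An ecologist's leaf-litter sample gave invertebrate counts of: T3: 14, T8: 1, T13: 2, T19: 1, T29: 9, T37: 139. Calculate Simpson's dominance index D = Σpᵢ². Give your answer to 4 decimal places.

0.7114

Total N = 14+1+2+1+9+139 = 166, so the proportions are 0.084337, 0.006024, 0.012048, 0.006024, 0.054217, 0.837349 (working shown to 6 dp, full precision carried).
D = 0.084337² + 0.006024² + 0.012048² + 0.006024² + 0.054217² + 0.837349² = 0.007113 + 0.000036 + 0.000145 + 0.000036 + 0.002939 + 0.701154 = 0.711424.
To 4 decimal places, D = 0.7114.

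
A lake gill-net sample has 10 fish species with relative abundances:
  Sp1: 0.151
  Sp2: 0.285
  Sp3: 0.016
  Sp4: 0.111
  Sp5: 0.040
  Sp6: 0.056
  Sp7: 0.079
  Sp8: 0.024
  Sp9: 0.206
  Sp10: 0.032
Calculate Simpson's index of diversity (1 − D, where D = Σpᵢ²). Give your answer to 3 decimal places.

D = 0.151² + 0.285² + 0.016² + 0.111² + 0.04² + 0.056² + 0.079² + 0.024² + 0.206² + 0.032² = 0.02280 + 0.08122 + 0.00026 + 0.01232 + 0.00160 + 0.00314 + 0.00624 + 0.00058 + 0.04244 + 0.00102 = 0.17162 (working shown to 5 dp, full precision carried).
So 1 − D = 0.82838, i.e. 0.828 to 3 decimal places.

0.828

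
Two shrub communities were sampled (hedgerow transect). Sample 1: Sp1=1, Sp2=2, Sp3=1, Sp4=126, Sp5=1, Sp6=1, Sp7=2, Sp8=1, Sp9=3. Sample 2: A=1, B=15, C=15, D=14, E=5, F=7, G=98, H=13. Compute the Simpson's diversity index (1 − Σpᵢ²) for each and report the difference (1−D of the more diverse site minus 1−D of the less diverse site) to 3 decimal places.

Sample 1: N=138, proportions 0.00725, 0.01449, 0.00725, 0.91304, 0.00725, 0.00725, 0.01449, 0.00725, 0.02174, giving 1−D = 0.16520 (working shown to 5 dp, full precision carried).
Sample 2: N=168, proportions 0.00595, 0.08929, 0.08929, 0.08333, 0.02976, 0.04167, 0.58333, 0.07738, giving 1−D = 0.62819.
Difference = |0.16520 − 0.62819| = 0.46299, i.e. 0.463 to 3 decimal places.

0.463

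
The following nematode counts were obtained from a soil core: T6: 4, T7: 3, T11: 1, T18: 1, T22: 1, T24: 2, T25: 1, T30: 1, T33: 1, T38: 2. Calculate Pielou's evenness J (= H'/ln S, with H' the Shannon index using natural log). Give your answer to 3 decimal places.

0.934

Total N = 4+3+1+1+1+2+1+1+1+2 = 17, so the proportions are 0.23529, 0.17647, 0.05882, 0.05882, 0.05882, 0.11765, 0.05882, 0.05882, 0.05882, 0.11765 (working shown to 5 dp, full precision carried).
H' = −Σ pᵢ ln pᵢ = −((-0.34045) + (-0.30611) + (-0.16666) + (-0.16666) + (-0.16666) + (-0.25177) + (-0.16666) + (-0.16666) + (-0.16666) + (-0.25177)) = 2.15006.
With S = 10 species, ln S = 2.30259, so J = 2.15006/2.30259 = 0.93376, i.e. 0.934 to 3 decimal places.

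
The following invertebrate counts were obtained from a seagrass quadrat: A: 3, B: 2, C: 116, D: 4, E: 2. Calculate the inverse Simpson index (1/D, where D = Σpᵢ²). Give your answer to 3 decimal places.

Total N = 3+2+116+4+2 = 127, so the proportions are 0.023622, 0.015748, 0.913386, 0.031496, 0.015748 (working shown to 6 dp, full precision carried).
D = 0.023622² + 0.015748² + 0.913386² + 0.031496² + 0.015748² = 0.000558 + 0.000248 + 0.834274 + 0.000992 + 0.000248 = 0.836320.
So 1/D = 1.19572, i.e. 1.196 to 3 decimal places.

1.196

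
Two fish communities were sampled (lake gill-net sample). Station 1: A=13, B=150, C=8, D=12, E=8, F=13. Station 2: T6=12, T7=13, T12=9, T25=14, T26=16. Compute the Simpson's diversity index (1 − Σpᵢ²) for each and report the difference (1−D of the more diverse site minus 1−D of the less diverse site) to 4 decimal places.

Station 1: N=204, proportions 0.063725, 0.735294, 0.039216, 0.058824, 0.039216, 0.063725, giving 1−D = 0.444685 (working shown to 6 dp, full precision carried).
Station 2: N=64, proportions 0.1875, 0.203125, 0.140625, 0.21875, 0.25, giving 1−D = 0.793457.
Difference = |0.444685 − 0.793457| = 0.348772, i.e. 0.3488 to 4 decimal places.

0.3488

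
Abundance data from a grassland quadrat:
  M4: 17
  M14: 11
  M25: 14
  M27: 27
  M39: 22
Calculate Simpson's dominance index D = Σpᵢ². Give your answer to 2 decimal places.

Total N = 17+11+14+27+22 = 91, so the proportions are 0.1868, 0.1209, 0.1538, 0.2967, 0.2418 (working shown to 4 dp, full precision carried).
D = 0.1868² + 0.1209² + 0.1538² + 0.2967² + 0.2418² = 0.0349 + 0.0146 + 0.0237 + 0.0880 + 0.0584 = 0.2197.
To 2 decimal places, D = 0.22.

0.22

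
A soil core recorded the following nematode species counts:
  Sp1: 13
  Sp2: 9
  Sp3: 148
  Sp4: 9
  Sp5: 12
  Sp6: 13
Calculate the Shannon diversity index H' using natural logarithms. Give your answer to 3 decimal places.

1.026

Total N = 13+9+148+9+12+13 = 204, so the proportions are 0.06373, 0.04412, 0.72549, 0.04412, 0.05882, 0.06373 (working shown to 5 dp, full precision carried).
Each pᵢ ln pᵢ term: 0.06373×(-2.75317)=-0.17545, 0.04412×(-3.12090)=-0.13769, 0.72549×(-0.32091)=-0.23282, 0.04412×(-3.12090)=-0.13769, 0.05882×(-2.83321)=-0.16666, 0.06373×(-2.75317)=-0.17545.
Sum = -1.02574, so H' = 1.026.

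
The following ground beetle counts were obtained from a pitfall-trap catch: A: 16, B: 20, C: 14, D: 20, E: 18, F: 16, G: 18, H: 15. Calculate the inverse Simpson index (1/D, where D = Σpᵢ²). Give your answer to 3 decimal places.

7.883

Total N = 16+20+14+20+18+16+18+15 = 137, so the proportions are 0.1167883, 0.1459854, 0.1021898, 0.1459854, 0.1313869, 0.1167883, 0.1313869, 0.1094891 (working shown to 7 dp, full precision carried).
D = 0.1167883² + 0.1459854² + 0.1021898² + 0.1459854² + 0.1313869² + 0.1167883² + 0.1313869² + 0.1094891² = 0.0136395 + 0.0213117 + 0.0104428 + 0.0213117 + 0.0172625 + 0.0136395 + 0.0172625 + 0.0119879 = 0.1268581.
So 1/D = 7.88282, i.e. 7.883 to 3 decimal places.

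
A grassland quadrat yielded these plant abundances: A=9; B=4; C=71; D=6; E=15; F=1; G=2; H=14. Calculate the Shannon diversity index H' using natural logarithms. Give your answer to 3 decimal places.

1.380

Total N = 9+4+71+6+15+1+2+14 = 122, so the proportions are 0.07377, 0.03279, 0.58197, 0.04918, 0.12295, 0.0082, 0.01639, 0.11475 (working shown to 5 dp, full precision carried).
Each pᵢ ln pᵢ term: 0.07377×(-2.60680)=-0.19230, 0.03279×(-3.41773)=-0.11206, 0.58197×(-0.54134)=-0.31504, 0.04918×(-3.01226)=-0.14814, 0.12295×(-2.09597)=-0.25770, 0.0082×(-4.80402)=-0.03938, 0.01639×(-4.11087)=-0.06739, 0.11475×(-2.16496)=-0.24844.
Sum = -1.38046, so H' = 1.380.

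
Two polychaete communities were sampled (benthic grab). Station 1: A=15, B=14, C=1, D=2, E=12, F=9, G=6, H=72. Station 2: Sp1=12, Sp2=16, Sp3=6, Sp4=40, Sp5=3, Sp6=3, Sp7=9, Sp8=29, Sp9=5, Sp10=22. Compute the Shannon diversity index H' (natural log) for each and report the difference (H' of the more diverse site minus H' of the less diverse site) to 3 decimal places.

0.532

Station 1: N=131, proportions 0.1145, 0.10687, 0.00763, 0.01527, 0.0916, 0.0687, 0.0458, 0.54962, giving H' = 1.46132 (working shown to 5 dp, full precision carried).
Station 2: N=145, proportions 0.08276, 0.11034, 0.04138, 0.27586, 0.02069, 0.02069, 0.06207, 0.2, 0.03448, 0.15172, giving H' = 1.99360.
Difference = |1.46132 − 1.99360| = 0.53228, i.e. 0.532 to 3 decimal places.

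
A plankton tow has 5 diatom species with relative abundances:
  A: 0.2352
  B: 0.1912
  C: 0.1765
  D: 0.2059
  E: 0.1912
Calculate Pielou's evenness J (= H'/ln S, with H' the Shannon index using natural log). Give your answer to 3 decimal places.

H' = −Σ pᵢ ln pᵢ = −((-0.34041) + (-0.31633) + (-0.30613) + (-0.32540) + (-0.31633)) = 1.60459 (working shown to 5 dp, full precision carried).
With S = 5 species, ln S = 1.60944, so J = 1.60459/1.60944 = 0.99699, i.e. 0.997 to 3 decimal places.

0.997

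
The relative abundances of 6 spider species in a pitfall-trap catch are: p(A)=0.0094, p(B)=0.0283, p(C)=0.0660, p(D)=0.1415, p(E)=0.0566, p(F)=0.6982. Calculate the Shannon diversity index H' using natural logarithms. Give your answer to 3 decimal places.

1.014

Each pᵢ ln pᵢ term (working shown to 5 dp, full precision carried): 0.0094×(-4.66705)=-0.04387, 0.0283×(-3.56489)=-0.10089, 0.066×(-2.71810)=-0.17939, 0.1415×(-1.95546)=-0.27670, 0.0566×(-2.87175)=-0.16254, 0.6982×(-0.35925)=-0.25083.
Sum = -1.01422, so H' = 1.014.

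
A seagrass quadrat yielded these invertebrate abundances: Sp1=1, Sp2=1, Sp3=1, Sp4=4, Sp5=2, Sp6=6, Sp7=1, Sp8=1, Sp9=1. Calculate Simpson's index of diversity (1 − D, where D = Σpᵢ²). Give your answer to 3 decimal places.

0.809

Total N = 1+1+1+4+2+6+1+1+1 = 18, so the proportions are 0.05556, 0.05556, 0.05556, 0.22222, 0.11111, 0.33333, 0.05556, 0.05556, 0.05556 (working shown to 5 dp, full precision carried).
D = 0.05556² + 0.05556² + 0.05556² + 0.22222² + 0.11111² + 0.33333² + 0.05556² + 0.05556² + 0.05556² = 0.00309 + 0.00309 + 0.00309 + 0.04938 + 0.01235 + 0.11111 + 0.00309 + 0.00309 + 0.00309 = 0.19136.
So 1 − D = 0.80864, i.e. 0.809 to 3 decimal places.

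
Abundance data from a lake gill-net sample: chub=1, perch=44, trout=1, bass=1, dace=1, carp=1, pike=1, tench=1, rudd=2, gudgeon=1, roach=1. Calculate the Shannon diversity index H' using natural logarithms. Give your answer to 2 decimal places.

Total N = 1+44+1+1+1+1+1+1+2+1+1 = 55, so the proportions are 0.01818, 0.8, 0.01818, 0.01818, 0.01818, 0.01818, 0.01818, 0.01818, 0.03636, 0.01818, 0.01818 (working shown to 5 dp, full precision carried).
Each pᵢ ln pᵢ term: 0.01818×(-4.00733)=-0.07286, 0.8×(-0.22314)=-0.17851, 0.01818×(-4.00733)=-0.07286, 0.01818×(-4.00733)=-0.07286, 0.01818×(-4.00733)=-0.07286, 0.01818×(-4.00733)=-0.07286, 0.01818×(-4.00733)=-0.07286, 0.01818×(-4.00733)=-0.07286, 0.03636×(-3.31419)=-0.12052, 0.01818×(-4.00733)=-0.07286, 0.01818×(-4.00733)=-0.07286.
Sum = -0.95478, so H' = 0.95.

0.95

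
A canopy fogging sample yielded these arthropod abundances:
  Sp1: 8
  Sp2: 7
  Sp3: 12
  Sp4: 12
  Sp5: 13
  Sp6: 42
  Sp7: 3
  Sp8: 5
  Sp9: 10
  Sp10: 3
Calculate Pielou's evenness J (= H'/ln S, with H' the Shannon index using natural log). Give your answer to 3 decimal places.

Total N = 8+7+12+12+13+42+3+5+10+3 = 115, so the proportions are 0.06957, 0.06087, 0.10435, 0.10435, 0.11304, 0.36522, 0.02609, 0.04348, 0.08696, 0.02609 (working shown to 5 dp, full precision carried).
H' = −Σ pᵢ ln pᵢ = −((-0.18543) + (-0.17038) + (-0.23583) + (-0.23583) + (-0.24643) + (-0.36787) + (-0.09512) + (-0.13633) + (-0.21238) + (-0.09512)) = 1.98071.
With S = 10 species, ln S = 2.30259, so J = 1.98071/2.30259 = 0.86021, i.e. 0.860 to 3 decimal places.

0.860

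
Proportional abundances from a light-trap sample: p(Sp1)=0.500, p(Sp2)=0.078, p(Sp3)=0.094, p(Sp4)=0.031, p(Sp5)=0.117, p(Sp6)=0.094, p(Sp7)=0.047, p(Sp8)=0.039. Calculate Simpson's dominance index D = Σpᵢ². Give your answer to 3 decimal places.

D = 0.5² + 0.078² + 0.094² + 0.031² + 0.117² + 0.094² + 0.047² + 0.039² = 0.25000 + 0.00608 + 0.00884 + 0.00096 + 0.01369 + 0.00884 + 0.00221 + 0.00152 = 0.29214 (working shown to 5 dp, full precision carried).
To 3 decimal places, D = 0.292.

0.292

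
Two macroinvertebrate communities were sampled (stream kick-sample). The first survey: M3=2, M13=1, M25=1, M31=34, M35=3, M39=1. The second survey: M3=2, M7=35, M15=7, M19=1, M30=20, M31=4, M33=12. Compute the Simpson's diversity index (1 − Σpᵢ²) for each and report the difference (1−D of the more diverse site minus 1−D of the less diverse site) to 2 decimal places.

0.38

The first survey: N=42, proportions 0.0476, 0.0238, 0.0238, 0.8095, 0.0714, 0.0238, giving 1−D = 0.3356 (working shown to 4 dp, full precision carried).
The second survey: N=81, proportions 0.0247, 0.4321, 0.0864, 0.0123, 0.2469, 0.0494, 0.1481, giving 1−D = 0.7197.
Difference = |0.3356 − 0.7197| = 0.3841, i.e. 0.38 to 2 decimal places.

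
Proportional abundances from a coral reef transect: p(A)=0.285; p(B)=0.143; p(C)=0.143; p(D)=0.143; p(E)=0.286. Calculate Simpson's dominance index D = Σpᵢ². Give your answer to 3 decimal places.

0.224

D = 0.285² + 0.143² + 0.143² + 0.143² + 0.286² = 0.08122 + 0.02045 + 0.02045 + 0.02045 + 0.08180 = 0.22437 (working shown to 5 dp, full precision carried).
To 3 decimal places, D = 0.224.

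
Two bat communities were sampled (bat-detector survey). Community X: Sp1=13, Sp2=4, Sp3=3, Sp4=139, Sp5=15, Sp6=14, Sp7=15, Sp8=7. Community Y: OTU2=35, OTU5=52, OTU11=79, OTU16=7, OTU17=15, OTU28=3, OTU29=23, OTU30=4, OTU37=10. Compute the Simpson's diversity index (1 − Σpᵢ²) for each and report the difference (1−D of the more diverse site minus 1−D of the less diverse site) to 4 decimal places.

0.2448

Community X: N=210, proportions 0.061905, 0.019048, 0.014286, 0.661905, 0.071429, 0.066667, 0.071429, 0.033333, giving 1−D = 0.541723 (working shown to 6 dp, full precision carried).
Community Y: N=228, proportions 0.153509, 0.22807, 0.346491, 0.030702, 0.065789, 0.013158, 0.100877, 0.017544, 0.04386, giving 1−D = 0.786511.
Difference = |0.541723 − 0.786511| = 0.244788, i.e. 0.2448 to 4 decimal places.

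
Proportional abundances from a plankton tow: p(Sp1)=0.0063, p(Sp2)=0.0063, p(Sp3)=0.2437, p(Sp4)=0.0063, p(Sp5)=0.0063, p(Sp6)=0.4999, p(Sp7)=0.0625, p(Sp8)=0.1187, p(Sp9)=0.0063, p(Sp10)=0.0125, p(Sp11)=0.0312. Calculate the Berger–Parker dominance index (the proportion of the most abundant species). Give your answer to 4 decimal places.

0.4999

The largest proportion is 0.4999, i.e. d = 0.4999 to 4 decimal places.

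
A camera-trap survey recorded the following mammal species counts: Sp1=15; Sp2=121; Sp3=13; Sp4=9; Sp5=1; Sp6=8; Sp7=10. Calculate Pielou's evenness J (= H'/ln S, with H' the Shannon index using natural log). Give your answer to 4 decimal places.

0.5879

Total N = 15+121+13+9+1+8+10 = 177, so the proportions are 0.084746, 0.683616, 0.073446, 0.050847, 0.00565, 0.045198, 0.056497 (working shown to 6 dp, full precision carried).
H' = −Σ pᵢ ln pᵢ = −((-0.209161) + (-0.260020) + (-0.191783) + (-0.151471) + (-0.029244) + (-0.139964) + (-0.162348)) = 1.143991.
With S = 7 species, ln S = 1.945910, so J = 1.143991/1.945910 = 0.587895, i.e. 0.5879 to 4 decimal places.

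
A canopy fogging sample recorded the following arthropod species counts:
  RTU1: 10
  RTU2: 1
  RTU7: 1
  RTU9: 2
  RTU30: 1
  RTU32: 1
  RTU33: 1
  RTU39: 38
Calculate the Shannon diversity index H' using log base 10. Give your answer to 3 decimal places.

Total N = 10+1+1+2+1+1+1+38 = 55, so the proportions are 0.18182, 0.01818, 0.01818, 0.03636, 0.01818, 0.01818, 0.01818, 0.69091 (working shown to 5 dp, full precision carried).
Each pᵢ log₁₀ pᵢ term: 0.18182×(-0.74036)=-0.13461, 0.01818×(-1.74036)=-0.03164, 0.01818×(-1.74036)=-0.03164, 0.03636×(-1.43933)=-0.05234, 0.01818×(-1.74036)=-0.03164, 0.01818×(-1.74036)=-0.03164, 0.01818×(-1.74036)=-0.03164, 0.69091×(-0.16058)=-0.11095.
Sum = -0.45611, so H' = 0.456.

0.456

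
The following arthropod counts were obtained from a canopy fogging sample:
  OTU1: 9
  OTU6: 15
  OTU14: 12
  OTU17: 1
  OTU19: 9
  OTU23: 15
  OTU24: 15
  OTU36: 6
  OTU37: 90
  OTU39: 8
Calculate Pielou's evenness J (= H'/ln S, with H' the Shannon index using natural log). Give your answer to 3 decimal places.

Total N = 9+15+12+1+9+15+15+6+90+8 = 180, so the proportions are 0.05, 0.08333, 0.06667, 0.00556, 0.05, 0.08333, 0.08333, 0.03333, 0.5, 0.04444 (working shown to 5 dp, full precision carried).
H' = −Σ pᵢ ln pᵢ = −((-0.14979) + (-0.20708) + (-0.18054) + (-0.02885) + (-0.14979) + (-0.20708) + (-0.20708) + (-0.11337) + (-0.34657) + (-0.13838)) = 1.72851.
With S = 10 species, ln S = 2.30259, so J = 1.72851/2.30259 = 0.75068, i.e. 0.751 to 3 decimal places.

0.751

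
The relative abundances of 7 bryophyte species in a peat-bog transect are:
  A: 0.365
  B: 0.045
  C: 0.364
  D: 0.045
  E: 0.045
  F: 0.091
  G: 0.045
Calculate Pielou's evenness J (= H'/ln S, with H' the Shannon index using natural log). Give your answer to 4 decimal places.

0.7770

H' = −Σ pᵢ ln pᵢ = −((-0.367868) + (-0.139549) + (-0.367859) + (-0.139549) + (-0.139549) + (-0.218118) + (-0.139549)) = 1.512041 (working shown to 6 dp, full precision carried).
With S = 7 species, ln S = 1.945910, so J = 1.512041/1.945910 = 0.777036, i.e. 0.7770 to 4 decimal places.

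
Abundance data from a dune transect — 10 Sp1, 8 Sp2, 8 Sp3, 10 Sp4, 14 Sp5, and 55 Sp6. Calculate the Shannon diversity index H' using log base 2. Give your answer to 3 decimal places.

2.088

Total N = 10+8+8+10+14+55 = 105, so the proportions are 0.09524, 0.07619, 0.07619, 0.09524, 0.13333, 0.52381 (working shown to 5 dp, full precision carried).
Each pᵢ log₂ pᵢ term: 0.09524×(-3.39232)=-0.32308, 0.07619×(-3.71425)=-0.28299, 0.07619×(-3.71425)=-0.28299, 0.09524×(-3.39232)=-0.32308, 0.13333×(-2.90689)=-0.38759, 0.52381×(-0.93289)=-0.48865.
Sum = -2.08838, so H' = 2.088.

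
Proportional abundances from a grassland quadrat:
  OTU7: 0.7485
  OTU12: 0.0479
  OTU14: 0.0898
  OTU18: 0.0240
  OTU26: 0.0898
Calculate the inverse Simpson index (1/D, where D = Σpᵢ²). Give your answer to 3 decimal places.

1.726

D = 0.7485² + 0.0479² + 0.0898² + 0.024² + 0.0898² = 0.560252 + 0.002294 + 0.008064 + 0.000576 + 0.008064 = 0.579251 (working shown to 6 dp, full precision carried).
So 1/D = 1.72637, i.e. 1.726 to 3 decimal places.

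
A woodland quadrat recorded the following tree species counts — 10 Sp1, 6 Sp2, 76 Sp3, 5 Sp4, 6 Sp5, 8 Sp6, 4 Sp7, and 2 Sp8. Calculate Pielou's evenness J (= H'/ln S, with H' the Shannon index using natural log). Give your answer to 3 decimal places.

0.624

Total N = 10+6+76+5+6+8+4+2 = 117, so the proportions are 0.08547, 0.05128, 0.64957, 0.04274, 0.05128, 0.06838, 0.03419, 0.01709 (working shown to 5 dp, full precision carried).
H' = −Σ pᵢ ln pᵢ = −((-0.21022) + (-0.15233) + (-0.28025) + (-0.13473) + (-0.15233) + (-0.18343) + (-0.11541) + (-0.06956)) = 1.29827.
With S = 8 species, ln S = 2.07944, so J = 1.29827/2.07944 = 0.62434, i.e. 0.624 to 3 decimal places.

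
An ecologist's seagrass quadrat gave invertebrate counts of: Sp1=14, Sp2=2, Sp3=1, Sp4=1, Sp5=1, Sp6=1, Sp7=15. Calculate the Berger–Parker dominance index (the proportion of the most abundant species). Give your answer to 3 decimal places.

0.429

Total N = 14+2+1+1+1+1+15 = 35, so the proportions are 0.4, 0.05714, 0.02857, 0.02857, 0.02857, 0.02857, 0.42857 (working shown to 5 dp, full precision carried).
The largest proportion is 0.42857, i.e. d = 0.429 to 3 decimal places.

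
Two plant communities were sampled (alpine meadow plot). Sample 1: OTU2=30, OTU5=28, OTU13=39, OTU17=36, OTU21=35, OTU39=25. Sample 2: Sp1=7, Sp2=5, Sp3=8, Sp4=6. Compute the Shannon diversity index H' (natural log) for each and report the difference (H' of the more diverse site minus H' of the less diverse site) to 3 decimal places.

Sample 1: N=193, proportions 0.15544, 0.14508, 0.20207, 0.18653, 0.18135, 0.12953, giving H' = 1.78014 (working shown to 5 dp, full precision carried).
Sample 2: N=26, proportions 0.26923, 0.19231, 0.30769, 0.23077, giving H' = 1.37138.
Difference = |1.78014 − 1.37138| = 0.40876, i.e. 0.409 to 3 decimal places.

0.409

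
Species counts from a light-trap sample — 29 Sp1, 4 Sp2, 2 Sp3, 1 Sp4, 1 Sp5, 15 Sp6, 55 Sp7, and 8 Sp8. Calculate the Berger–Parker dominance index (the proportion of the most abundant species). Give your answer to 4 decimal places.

Total N = 29+4+2+1+1+15+55+8 = 115, so the proportions are 0.252174, 0.034783, 0.017391, 0.008696, 0.008696, 0.130435, 0.478261, 0.069565 (working shown to 6 dp, full precision carried).
The largest proportion is 0.478261, i.e. d = 0.4783 to 4 decimal places.

0.4783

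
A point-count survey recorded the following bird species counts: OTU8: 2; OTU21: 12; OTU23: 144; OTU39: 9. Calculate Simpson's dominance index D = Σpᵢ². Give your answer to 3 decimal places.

0.752

Total N = 2+12+144+9 = 167, so the proportions are 0.01198, 0.07186, 0.86228, 0.05389 (working shown to 5 dp, full precision carried).
D = 0.01198² + 0.07186² + 0.86228² + 0.05389² = 0.00014 + 0.00516 + 0.74352 + 0.00290 = 0.75173.
To 3 decimal places, D = 0.752.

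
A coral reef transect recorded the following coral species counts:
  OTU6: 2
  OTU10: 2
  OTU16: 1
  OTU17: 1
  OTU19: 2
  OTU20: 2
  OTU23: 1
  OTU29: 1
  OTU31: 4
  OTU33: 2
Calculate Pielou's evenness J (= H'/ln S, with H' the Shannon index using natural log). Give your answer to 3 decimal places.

Total N = 2+2+1+1+2+2+1+1+4+2 = 18, so the proportions are 0.11111, 0.11111, 0.05556, 0.05556, 0.11111, 0.11111, 0.05556, 0.05556, 0.22222, 0.11111 (working shown to 5 dp, full precision carried).
H' = −Σ pᵢ ln pᵢ = −((-0.24414) + (-0.24414) + (-0.16058) + (-0.16058) + (-0.24414) + (-0.24414) + (-0.16058) + (-0.16058) + (-0.33424) + (-0.24414)) = 2.19722.
With S = 10 species, ln S = 2.30259, so J = 2.19722/2.30259 = 0.95424, i.e. 0.954 to 3 decimal places.

0.954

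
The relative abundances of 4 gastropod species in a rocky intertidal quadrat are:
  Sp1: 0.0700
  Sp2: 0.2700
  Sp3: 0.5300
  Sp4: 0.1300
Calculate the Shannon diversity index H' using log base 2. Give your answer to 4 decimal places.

1.6467

Each pᵢ log₂ pᵢ term (working shown to 6 dp, full precision carried): 0.07×(-3.836501)=-0.268555, 0.27×(-1.888969)=-0.510022, 0.53×(-0.915936)=-0.485446, 0.13×(-2.943416)=-0.382644.
Sum = -1.646667, so H' = 1.6467.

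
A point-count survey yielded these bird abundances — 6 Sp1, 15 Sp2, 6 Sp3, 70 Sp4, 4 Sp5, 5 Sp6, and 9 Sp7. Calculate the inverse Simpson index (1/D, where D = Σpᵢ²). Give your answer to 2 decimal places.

2.49

Total N = 6+15+6+70+4+5+9 = 115, so the proportions are 0.05217, 0.13043, 0.05217, 0.6087, 0.03478, 0.04348, 0.07826 (working shown to 5 dp, full precision carried).
D = 0.05217² + 0.13043² + 0.05217² + 0.6087² + 0.03478² + 0.04348² + 0.07826² = 0.00272 + 0.01701 + 0.00272 + 0.37051 + 0.00121 + 0.00189 + 0.00612 = 0.40219.
So 1/D = 2.4864, i.e. 2.49 to 2 decimal places.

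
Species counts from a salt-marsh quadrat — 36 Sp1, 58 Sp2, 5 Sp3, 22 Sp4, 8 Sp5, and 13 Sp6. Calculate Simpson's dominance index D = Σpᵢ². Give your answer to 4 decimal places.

0.2679

Total N = 36+58+5+22+8+13 = 142, so the proportions are 0.253521, 0.408451, 0.035211, 0.15493, 0.056338, 0.091549 (working shown to 6 dp, full precision carried).
D = 0.253521² + 0.408451² + 0.035211² + 0.15493² + 0.056338² + 0.091549² = 0.064273 + 0.166832 + 0.001240 + 0.024003 + 0.003174 + 0.008381 = 0.267903.
To 4 decimal places, D = 0.2679.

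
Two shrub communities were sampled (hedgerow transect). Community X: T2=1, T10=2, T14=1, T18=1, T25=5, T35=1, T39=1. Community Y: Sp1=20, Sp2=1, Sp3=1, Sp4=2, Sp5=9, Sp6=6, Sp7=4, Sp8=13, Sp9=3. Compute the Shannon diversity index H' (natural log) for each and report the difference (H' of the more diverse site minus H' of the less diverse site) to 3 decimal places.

Community X: N=12, proportions 0.08333, 0.16667, 0.08333, 0.08333, 0.41667, 0.08333, 0.08333, giving H' = 1.69878 (working shown to 5 dp, full precision carried).
Community Y: N=59, proportions 0.33898, 0.01695, 0.01695, 0.0339, 0.15254, 0.10169, 0.0678, 0.22034, 0.05085, giving H' = 1.80615.
Difference = |1.69878 − 1.80615| = 0.10737, i.e. 0.107 to 3 decimal places.

0.107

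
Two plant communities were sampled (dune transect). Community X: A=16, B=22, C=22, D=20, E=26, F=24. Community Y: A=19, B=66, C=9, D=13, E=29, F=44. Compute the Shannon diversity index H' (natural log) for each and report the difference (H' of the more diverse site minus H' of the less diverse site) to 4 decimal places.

Community X: N=130, proportions 0.123077, 0.169231, 0.169231, 0.153846, 0.2, 0.184615, giving H' = 1.780875 (working shown to 6 dp, full precision carried).
Community Y: N=180, proportions 0.105556, 0.366667, 0.05, 0.072222, 0.161111, 0.244444, giving H' = 1.583308.
Difference = |1.780875 − 1.583308| = 0.197567, i.e. 0.1976 to 4 decimal places.

0.1976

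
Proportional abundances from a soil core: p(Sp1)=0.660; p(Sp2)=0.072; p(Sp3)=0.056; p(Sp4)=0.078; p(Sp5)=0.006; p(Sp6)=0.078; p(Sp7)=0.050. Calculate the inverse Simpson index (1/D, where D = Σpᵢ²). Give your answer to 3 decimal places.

D = 0.66² + 0.072² + 0.056² + 0.078² + 0.006² + 0.078² + 0.05² = 0.435600 + 0.005184 + 0.003136 + 0.006084 + 0.000036 + 0.006084 + 0.002500 = 0.458624 (working shown to 6 dp, full precision carried).
So 1/D = 2.18044, i.e. 2.180 to 3 decimal places.

2.180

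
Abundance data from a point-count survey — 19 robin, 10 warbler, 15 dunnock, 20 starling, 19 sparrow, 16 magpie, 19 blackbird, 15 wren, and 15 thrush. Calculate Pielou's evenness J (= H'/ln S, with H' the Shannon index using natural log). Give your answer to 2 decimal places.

0.99

Total N = 19+10+15+20+19+16+19+15+15 = 148, so the proportions are 0.1284, 0.0676, 0.1014, 0.1351, 0.1284, 0.1081, 0.1284, 0.1014, 0.1014 (working shown to 4 dp, full precision carried).
H' = −Σ pᵢ ln pᵢ = −((-0.2635) + (-0.1821) + (-0.2320) + (-0.2705) + (-0.2635) + (-0.2405) + (-0.2635) + (-0.2320) + (-0.2320)) = 2.1797.
With S = 9 species, ln S = 2.1972, so J = 2.1797/2.1972 = 0.9920, i.e. 0.99 to 2 decimal places.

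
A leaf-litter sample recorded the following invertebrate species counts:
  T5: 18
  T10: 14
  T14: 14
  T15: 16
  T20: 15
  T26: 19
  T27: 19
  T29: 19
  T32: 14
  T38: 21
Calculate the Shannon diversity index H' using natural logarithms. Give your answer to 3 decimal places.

2.292

Total N = 18+14+14+16+15+19+19+19+14+21 = 169, so the proportions are 0.10651, 0.08284, 0.08284, 0.09467, 0.08876, 0.11243, 0.11243, 0.11243, 0.08284, 0.12426 (working shown to 5 dp, full precision carried).
Each pᵢ ln pᵢ term: 0.10651×(-2.23953)=-0.23853, 0.08284×(-2.49084)=-0.20634, 0.08284×(-2.49084)=-0.20634, 0.09467×(-2.35731)=-0.22318, 0.08876×(-2.42185)=-0.21496, 0.11243×(-2.18546)=-0.24570, 0.11243×(-2.18546)=-0.24570, 0.11243×(-2.18546)=-0.24570, 0.08284×(-2.49084)=-0.20634, 0.12426×(-2.08538)=-0.25913.
Sum = -2.29193, so H' = 2.292.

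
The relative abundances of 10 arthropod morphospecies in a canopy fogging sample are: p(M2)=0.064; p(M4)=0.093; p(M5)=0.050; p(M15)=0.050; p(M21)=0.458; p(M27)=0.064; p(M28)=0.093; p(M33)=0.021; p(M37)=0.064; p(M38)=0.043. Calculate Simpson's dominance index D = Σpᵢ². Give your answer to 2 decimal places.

D = 0.064² + 0.093² + 0.05² + 0.05² + 0.458² + 0.064² + 0.093² + 0.021² + 0.064² + 0.043² = 0.0041 + 0.0086 + 0.0025 + 0.0025 + 0.2098 + 0.0041 + 0.0086 + 0.0004 + 0.0041 + 0.0018 = 0.2466 (working shown to 4 dp, full precision carried).
To 2 decimal places, D = 0.25.

0.25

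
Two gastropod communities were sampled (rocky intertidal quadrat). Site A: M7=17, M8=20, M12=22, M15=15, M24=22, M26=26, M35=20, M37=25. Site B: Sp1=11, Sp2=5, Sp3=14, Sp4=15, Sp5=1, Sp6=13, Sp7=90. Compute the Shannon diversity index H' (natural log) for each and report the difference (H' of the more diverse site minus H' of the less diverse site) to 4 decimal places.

0.7548

Site A: N=167, proportions 0.101796, 0.11976, 0.131737, 0.08982, 0.131737, 0.155689, 0.11976, 0.149701, giving H' = 2.065282 (working shown to 6 dp, full precision carried).
Site B: N=149, proportions 0.073826, 0.033557, 0.09396, 0.100671, 0.006711, 0.087248, 0.604027, giving H' = 1.310532.
Difference = |2.065282 − 1.310532| = 0.754750, i.e. 0.7548 to 4 decimal places.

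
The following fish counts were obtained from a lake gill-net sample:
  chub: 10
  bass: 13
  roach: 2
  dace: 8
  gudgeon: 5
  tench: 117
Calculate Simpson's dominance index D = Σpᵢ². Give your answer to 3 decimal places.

Total N = 10+13+2+8+5+117 = 155, so the proportions are 0.06452, 0.08387, 0.0129, 0.05161, 0.03226, 0.75484 (working shown to 5 dp, full precision carried).
D = 0.06452² + 0.08387² + 0.0129² + 0.05161² + 0.03226² + 0.75484² = 0.00416 + 0.00703 + 0.00017 + 0.00266 + 0.00104 + 0.56978 = 0.58485.
To 3 decimal places, D = 0.585.

0.585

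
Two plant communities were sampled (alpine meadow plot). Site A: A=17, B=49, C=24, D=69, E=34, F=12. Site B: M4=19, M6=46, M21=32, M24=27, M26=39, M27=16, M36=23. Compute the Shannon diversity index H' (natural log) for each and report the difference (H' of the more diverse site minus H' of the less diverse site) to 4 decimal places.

Site A: N=205, proportions 0.082927, 0.239024, 0.117073, 0.336585, 0.165854, 0.058537, giving H' = 1.630300 (working shown to 6 dp, full precision carried).
Site B: N=202, proportions 0.094059, 0.227723, 0.158416, 0.133663, 0.193069, 0.079208, 0.113861, giving H' = 1.885943.
Difference = |1.630300 − 1.885943| = 0.255643, i.e. 0.2556 to 4 decimal places.

0.2556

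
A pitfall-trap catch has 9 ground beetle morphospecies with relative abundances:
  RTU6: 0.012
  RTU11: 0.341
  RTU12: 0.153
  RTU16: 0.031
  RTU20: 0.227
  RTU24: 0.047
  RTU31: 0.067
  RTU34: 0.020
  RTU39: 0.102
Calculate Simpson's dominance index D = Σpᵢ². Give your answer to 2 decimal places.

D = 0.012² + 0.341² + 0.153² + 0.031² + 0.227² + 0.047² + 0.067² + 0.02² + 0.102² = 0.0001 + 0.1163 + 0.0234 + 0.0010 + 0.0515 + 0.0022 + 0.0045 + 0.0004 + 0.0104 = 0.2098 (working shown to 4 dp, full precision carried).
To 2 decimal places, D = 0.21.

0.21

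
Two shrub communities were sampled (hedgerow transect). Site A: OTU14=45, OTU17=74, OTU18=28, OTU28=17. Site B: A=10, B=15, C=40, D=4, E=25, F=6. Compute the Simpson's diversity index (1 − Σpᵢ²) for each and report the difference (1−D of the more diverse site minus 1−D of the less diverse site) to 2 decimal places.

0.06

Site A: N=164, proportions 0.2744, 0.4512, 0.1707, 0.1037, giving 1−D = 0.6812 (working shown to 4 dp, full precision carried).
Site B: N=100, proportions 0.1, 0.15, 0.4, 0.04, 0.25, 0.06, giving 1−D = 0.7398.
Difference = |0.6812 − 0.7398| = 0.0586, i.e. 0.06 to 2 decimal places.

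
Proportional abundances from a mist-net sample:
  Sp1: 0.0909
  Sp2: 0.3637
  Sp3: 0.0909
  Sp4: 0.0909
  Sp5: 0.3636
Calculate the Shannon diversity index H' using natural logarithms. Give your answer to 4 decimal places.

Each pᵢ ln pᵢ term (working shown to 6 dp, full precision carried): 0.0909×(-2.397995)=-0.217978, 0.3637×(-1.011426)=-0.367856, 0.0909×(-2.397995)=-0.217978, 0.0909×(-2.397995)=-0.217978, 0.3636×(-1.011701)=-0.367854.
Sum = -1.389643, so H' = 1.3896.

1.3896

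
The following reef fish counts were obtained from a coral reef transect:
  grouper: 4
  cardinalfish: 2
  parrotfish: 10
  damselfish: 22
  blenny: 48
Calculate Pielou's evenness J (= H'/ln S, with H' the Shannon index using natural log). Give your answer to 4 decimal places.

Total N = 4+2+10+22+48 = 86, so the proportions are 0.046512, 0.023256, 0.116279, 0.255814, 0.55814 (working shown to 6 dp, full precision carried).
H' = −Σ pᵢ ln pᵢ = −((-0.142700) + (-0.087470) + (-0.250205) + (-0.348752) + (-0.325477)) = 1.154604.
With S = 5 species, ln S = 1.609438, so J = 1.154604/1.609438 = 0.717396, i.e. 0.7174 to 4 decimal places.

0.7174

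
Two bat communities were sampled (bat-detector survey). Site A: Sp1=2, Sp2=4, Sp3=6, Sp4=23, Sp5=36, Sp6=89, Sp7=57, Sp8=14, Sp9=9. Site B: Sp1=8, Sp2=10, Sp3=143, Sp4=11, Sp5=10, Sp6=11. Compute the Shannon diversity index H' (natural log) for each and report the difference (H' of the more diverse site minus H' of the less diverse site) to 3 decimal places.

0.720

Site A: N=240, proportions 0.00833, 0.01667, 0.025, 0.09583, 0.15, 0.37083, 0.2375, 0.05833, 0.0375, giving H' = 1.70785 (working shown to 5 dp, full precision carried).
Site B: N=193, proportions 0.04145, 0.05181, 0.74093, 0.05699, 0.05181, 0.05699, giving H' = 0.98742.
Difference = |1.70785 − 0.98742| = 0.72043, i.e. 0.720 to 3 decimal places.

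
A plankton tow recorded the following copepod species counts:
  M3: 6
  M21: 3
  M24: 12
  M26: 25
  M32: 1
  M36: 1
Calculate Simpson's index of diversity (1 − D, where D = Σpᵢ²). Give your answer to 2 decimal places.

0.65

Total N = 6+3+12+25+1+1 = 48, so the proportions are 0.125, 0.0625, 0.25, 0.5208, 0.0208, 0.0208 (working shown to 4 dp, full precision carried).
D = 0.125² + 0.0625² + 0.25² + 0.5208² + 0.0208² + 0.0208² = 0.0156 + 0.0039 + 0.0625 + 0.2713 + 0.0004 + 0.0004 = 0.3542.
So 1 − D = 0.6458, i.e. 0.65 to 2 decimal places.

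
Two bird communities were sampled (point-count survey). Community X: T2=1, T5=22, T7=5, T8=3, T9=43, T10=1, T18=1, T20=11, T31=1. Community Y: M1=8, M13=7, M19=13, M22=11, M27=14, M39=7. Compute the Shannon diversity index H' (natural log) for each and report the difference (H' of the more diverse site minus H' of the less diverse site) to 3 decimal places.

0.314

Community X: N=88, proportions 0.011364, 0.25, 0.056818, 0.034091, 0.488636, 0.011364, 0.011364, 0.125, 0.011364, giving H' = 1.438082 (working shown to 6 dp, full precision carried).
Community Y: N=60, proportions 0.133333, 0.116667, 0.216667, 0.183333, 0.233333, 0.116667, giving H' = 1.751907.
Difference = |1.438082 − 1.751907| = 0.313825, i.e. 0.314 to 3 decimal places.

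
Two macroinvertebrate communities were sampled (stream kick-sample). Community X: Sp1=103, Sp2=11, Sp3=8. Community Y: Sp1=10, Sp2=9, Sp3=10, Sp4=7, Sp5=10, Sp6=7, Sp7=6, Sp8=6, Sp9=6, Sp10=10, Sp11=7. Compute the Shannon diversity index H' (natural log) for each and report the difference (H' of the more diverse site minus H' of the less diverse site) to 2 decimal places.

Community X: N=122, proportions 0.8443, 0.0902, 0.0656, giving H' = 0.5385 (working shown to 4 dp, full precision carried).
Community Y: N=88, proportions 0.1136, 0.1023, 0.1136, 0.0795, 0.1136, 0.0795, 0.0682, 0.0682, 0.0682, 0.1136, 0.0795, giving H' = 2.3751.
Difference = |0.5385 − 2.3751| = 1.8366, i.e. 1.84 to 2 decimal places.

1.84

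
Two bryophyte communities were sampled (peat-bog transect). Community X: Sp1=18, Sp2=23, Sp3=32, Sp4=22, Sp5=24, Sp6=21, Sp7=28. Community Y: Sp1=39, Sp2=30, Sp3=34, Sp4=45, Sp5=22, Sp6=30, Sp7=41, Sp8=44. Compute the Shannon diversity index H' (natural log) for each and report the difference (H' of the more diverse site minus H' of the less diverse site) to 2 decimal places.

0.13

Community X: N=168, proportions 0.10714, 0.1369, 0.19048, 0.13095, 0.14286, 0.125, 0.16667, giving H' = 1.93016 (working shown to 5 dp, full precision carried).
Community Y: N=285, proportions 0.13684, 0.10526, 0.1193, 0.15789, 0.07719, 0.10526, 0.14386, 0.15439, giving H' = 2.05631.
Difference = |1.93016 − 2.05631| = 0.12615, i.e. 0.13 to 2 decimal places.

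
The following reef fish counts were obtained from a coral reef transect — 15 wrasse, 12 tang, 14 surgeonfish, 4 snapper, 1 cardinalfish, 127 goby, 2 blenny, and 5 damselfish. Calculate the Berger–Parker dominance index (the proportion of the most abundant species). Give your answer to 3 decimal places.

0.706

Total N = 15+12+14+4+1+127+2+5 = 180, so the proportions are 0.08333, 0.06667, 0.07778, 0.02222, 0.00556, 0.70556, 0.01111, 0.02778 (working shown to 5 dp, full precision carried).
The largest proportion is 0.70556, i.e. d = 0.706 to 3 decimal places.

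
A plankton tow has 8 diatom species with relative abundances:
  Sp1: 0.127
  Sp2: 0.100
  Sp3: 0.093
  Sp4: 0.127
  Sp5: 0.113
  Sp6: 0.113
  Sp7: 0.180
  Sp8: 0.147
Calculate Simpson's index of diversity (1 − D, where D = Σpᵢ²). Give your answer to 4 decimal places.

0.8695

D = 0.127² + 0.1² + 0.093² + 0.127² + 0.113² + 0.113² + 0.18² + 0.147² = 0.016129 + 0.010000 + 0.008649 + 0.016129 + 0.012769 + 0.012769 + 0.032400 + 0.021609 = 0.130454 (working shown to 6 dp, full precision carried).
So 1 − D = 0.869546, i.e. 0.8695 to 4 decimal places.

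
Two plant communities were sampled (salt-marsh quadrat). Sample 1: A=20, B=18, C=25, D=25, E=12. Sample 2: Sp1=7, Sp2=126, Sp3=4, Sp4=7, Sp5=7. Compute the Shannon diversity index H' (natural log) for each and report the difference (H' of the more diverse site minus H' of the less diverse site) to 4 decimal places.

0.9038

Sample 1: N=100, proportions 0.2, 0.18, 0.25, 0.25, 0.12, giving H' = 1.5781301 (working shown to 7 dp, full precision carried).
Sample 2: N=151, proportions 0.0463576, 0.8344371, 0.0264901, 0.0463576, 0.0463576, giving H' = 0.6743606.
Difference = |1.5781301 − 0.6743606| = 0.9037695, i.e. 0.9038 to 4 decimal places.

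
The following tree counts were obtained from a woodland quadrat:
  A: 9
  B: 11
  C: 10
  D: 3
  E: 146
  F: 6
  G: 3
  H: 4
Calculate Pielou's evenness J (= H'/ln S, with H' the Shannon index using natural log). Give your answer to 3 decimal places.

0.475

Total N = 9+11+10+3+146+6+3+4 = 192, so the proportions are 0.04688, 0.05729, 0.05208, 0.01562, 0.76042, 0.03125, 0.01562, 0.02083 (working shown to 5 dp, full precision carried).
H' = −Σ pᵢ ln pᵢ = −((-0.14345) + (-0.16383) + (-0.15390) + (-0.06498) + (-0.20827) + (-0.10830) + (-0.06498) + (-0.08065)) = 0.98837.
With S = 8 species, ln S = 2.07944, so J = 0.98837/2.07944 = 0.47531, i.e. 0.475 to 3 decimal places.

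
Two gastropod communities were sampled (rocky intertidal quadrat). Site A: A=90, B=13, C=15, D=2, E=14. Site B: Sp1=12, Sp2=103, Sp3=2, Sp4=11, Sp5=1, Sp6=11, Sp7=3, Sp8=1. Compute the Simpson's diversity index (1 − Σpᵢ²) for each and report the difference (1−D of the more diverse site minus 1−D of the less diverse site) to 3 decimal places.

Site A: N=134, proportions 0.67164, 0.09701, 0.11194, 0.01493, 0.10448, giving 1−D = 0.51582 (working shown to 5 dp, full precision carried).
Site B: N=144, proportions 0.08333, 0.71528, 0.01389, 0.07639, 0.00694, 0.07639, 0.02083, 0.00694, giving 1−D = 0.46904.
Difference = |0.51582 − 0.46904| = 0.04678, i.e. 0.047 to 3 decimal places.

0.047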